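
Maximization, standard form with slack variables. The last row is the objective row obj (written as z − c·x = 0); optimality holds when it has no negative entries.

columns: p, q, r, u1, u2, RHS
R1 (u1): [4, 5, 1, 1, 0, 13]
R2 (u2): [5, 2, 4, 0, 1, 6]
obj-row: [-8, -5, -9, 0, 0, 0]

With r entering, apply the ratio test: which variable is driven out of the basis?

u2

Column r entries and ratios — u1: 13/1 = 13; u2: 6/4 = 3/2.
Smallest ratio is 3/2 in the row of u2, so u2 leaves.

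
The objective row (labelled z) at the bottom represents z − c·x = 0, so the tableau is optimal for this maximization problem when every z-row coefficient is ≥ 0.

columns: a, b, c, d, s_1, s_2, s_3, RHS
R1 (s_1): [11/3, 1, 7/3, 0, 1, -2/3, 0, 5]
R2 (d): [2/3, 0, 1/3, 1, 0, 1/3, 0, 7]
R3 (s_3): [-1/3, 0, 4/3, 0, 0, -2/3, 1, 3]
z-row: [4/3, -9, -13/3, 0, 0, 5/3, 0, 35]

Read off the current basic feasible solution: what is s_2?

s_2 is not in the basis, so in the current basic feasible solution s_2 = 0.

0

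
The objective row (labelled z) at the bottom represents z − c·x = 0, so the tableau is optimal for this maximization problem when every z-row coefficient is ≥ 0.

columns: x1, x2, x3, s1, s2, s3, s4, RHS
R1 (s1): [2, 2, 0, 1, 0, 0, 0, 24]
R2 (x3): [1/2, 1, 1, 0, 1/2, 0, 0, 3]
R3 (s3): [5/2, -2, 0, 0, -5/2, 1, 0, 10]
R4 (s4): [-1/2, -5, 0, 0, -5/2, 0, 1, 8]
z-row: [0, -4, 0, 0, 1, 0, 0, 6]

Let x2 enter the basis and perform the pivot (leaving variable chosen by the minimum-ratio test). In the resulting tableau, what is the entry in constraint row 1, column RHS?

18

Ratio test on column x2 — row 1: 24/2 = 12; row 2: 3/1 = 3; row 3: entry -2 ≤ 0; row 4: entry -5 ≤ 0. Minimum is 3 at row 2 (x3 leaves); pivot element 1.
Divide row 2 by 1; eliminate column x2 from the other rows.
Row 1 update in column RHS: 24 − 2·3 = 18.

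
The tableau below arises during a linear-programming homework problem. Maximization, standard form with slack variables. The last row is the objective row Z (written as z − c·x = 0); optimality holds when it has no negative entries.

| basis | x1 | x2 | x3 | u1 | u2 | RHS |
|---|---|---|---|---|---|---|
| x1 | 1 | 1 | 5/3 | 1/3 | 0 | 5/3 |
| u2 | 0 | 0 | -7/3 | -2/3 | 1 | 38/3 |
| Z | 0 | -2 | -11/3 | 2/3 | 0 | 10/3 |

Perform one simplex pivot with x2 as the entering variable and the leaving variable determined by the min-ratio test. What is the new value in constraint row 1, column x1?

Ratio test on column x2 — row 1: (5/3)/1 = 5/3; row 2: entry 0 ≤ 0. Minimum is 5/3 at row 1 (x1 leaves); pivot element 1.
Divide row 1 by 1; eliminate column x2 from the other rows.
In the new row 1, the x1 entry is the old entry divided by the pivot: 1/1 = 1.

1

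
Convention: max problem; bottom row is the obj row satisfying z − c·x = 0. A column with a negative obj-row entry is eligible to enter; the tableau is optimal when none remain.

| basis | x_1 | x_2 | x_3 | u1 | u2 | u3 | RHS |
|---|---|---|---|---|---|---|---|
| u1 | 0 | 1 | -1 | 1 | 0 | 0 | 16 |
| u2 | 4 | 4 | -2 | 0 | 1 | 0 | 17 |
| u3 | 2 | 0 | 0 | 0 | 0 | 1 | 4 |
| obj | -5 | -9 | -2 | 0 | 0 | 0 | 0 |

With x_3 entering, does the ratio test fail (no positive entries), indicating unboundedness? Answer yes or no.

Every constraint-row entry in column x_3 is ≤ 0, so increasing x_3 is unbounded.

yes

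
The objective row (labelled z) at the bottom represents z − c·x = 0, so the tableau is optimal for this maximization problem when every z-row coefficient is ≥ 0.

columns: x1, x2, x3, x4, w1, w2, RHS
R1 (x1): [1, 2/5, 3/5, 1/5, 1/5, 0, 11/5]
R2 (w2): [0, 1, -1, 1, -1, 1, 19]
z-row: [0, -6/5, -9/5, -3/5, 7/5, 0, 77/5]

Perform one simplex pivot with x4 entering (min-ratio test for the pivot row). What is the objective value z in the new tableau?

22

Ratio test on column x4 — row 1: (11/5)/(1/5) = 11; row 2: 19/1 = 19. Minimum is 11 at row 1 (x1 leaves); pivot element 1/5.
Pivot on row 1; the z-row RHS becomes 77/5 − (-3/5)·11 = 22.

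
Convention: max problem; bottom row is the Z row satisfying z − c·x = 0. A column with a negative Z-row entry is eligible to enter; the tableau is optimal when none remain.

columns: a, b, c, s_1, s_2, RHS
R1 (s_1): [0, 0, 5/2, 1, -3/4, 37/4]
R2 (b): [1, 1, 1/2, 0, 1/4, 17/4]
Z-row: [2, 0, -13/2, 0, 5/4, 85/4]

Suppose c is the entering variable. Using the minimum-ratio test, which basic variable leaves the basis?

Column c entries and ratios — s_1: (37/4)/(5/2) = 37/10; b: (17/4)/(1/2) = 17/2.
Smallest ratio is 37/10 in the row of s_1, so s_1 leaves.

s_1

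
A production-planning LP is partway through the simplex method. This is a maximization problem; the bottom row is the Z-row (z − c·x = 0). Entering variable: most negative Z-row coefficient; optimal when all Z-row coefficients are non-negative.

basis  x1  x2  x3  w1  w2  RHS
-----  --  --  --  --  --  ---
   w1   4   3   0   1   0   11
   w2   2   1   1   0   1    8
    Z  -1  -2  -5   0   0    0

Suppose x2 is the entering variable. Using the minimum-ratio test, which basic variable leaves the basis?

Column x2 entries and ratios — w1: 11/3 = 11/3; w2: 8/1 = 8.
Smallest ratio is 11/3 in the row of w1, so w1 leaves.

w1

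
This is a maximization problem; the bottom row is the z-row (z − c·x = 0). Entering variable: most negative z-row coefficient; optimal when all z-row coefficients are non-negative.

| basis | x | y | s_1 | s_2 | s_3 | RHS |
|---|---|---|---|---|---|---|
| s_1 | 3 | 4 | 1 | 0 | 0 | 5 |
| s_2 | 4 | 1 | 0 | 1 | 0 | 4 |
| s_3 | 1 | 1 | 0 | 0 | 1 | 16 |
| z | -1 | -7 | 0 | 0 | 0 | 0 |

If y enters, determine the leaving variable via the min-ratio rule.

Column y entries and ratios — s_1: 5/4 = 5/4; s_2: 4/1 = 4; s_3: 16/1 = 16.
Smallest ratio is 5/4 in the row of s_1, so s_1 leaves.

s_1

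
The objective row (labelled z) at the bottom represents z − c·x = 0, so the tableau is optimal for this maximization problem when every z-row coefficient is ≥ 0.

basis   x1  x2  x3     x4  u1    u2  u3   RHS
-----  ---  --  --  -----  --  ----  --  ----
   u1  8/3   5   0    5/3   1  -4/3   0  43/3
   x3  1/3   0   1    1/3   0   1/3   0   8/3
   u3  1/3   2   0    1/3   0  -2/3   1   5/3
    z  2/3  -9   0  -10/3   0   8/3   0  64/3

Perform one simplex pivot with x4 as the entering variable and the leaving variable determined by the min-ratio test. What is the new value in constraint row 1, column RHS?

Ratio test on column x4 — row 1: (43/3)/(5/3) = 43/5; row 2: (8/3)/(1/3) = 8; row 3: (5/3)/(1/3) = 5. Minimum is 5 at row 3 (u3 leaves); pivot element 1/3.
Divide row 3 by 1/3; eliminate column x4 from the other rows.
Row 1 update in column RHS: 43/3 − (5/3)·5 = 6.

6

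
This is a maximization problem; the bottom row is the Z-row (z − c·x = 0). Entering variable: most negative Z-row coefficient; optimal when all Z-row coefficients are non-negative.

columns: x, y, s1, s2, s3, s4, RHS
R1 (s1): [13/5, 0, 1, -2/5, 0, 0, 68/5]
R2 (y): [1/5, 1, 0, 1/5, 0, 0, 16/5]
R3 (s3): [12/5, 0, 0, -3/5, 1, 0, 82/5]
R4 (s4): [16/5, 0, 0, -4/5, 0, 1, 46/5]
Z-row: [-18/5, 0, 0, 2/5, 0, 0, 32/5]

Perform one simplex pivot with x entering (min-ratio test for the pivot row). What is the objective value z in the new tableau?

67/4

Ratio test on column x — row 1: (68/5)/(13/5) = 68/13; row 2: (16/5)/(1/5) = 16; row 3: (82/5)/(12/5) = 41/6; row 4: (46/5)/(16/5) = 23/8. Minimum is 23/8 at row 4 (s4 leaves); pivot element 16/5.
Pivot on row 4; the Z-row RHS becomes 32/5 − (-18/5)·(23/8) = 67/4.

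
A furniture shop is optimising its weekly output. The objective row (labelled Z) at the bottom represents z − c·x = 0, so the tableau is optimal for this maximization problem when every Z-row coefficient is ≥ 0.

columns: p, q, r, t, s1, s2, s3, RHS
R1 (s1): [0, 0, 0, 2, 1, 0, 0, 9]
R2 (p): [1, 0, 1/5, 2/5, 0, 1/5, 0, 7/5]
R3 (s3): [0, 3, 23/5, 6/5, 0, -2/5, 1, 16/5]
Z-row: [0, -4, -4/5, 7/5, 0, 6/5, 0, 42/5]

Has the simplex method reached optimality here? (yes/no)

The Z-row has a negative entry -4 in column q, so it is not optimal.

no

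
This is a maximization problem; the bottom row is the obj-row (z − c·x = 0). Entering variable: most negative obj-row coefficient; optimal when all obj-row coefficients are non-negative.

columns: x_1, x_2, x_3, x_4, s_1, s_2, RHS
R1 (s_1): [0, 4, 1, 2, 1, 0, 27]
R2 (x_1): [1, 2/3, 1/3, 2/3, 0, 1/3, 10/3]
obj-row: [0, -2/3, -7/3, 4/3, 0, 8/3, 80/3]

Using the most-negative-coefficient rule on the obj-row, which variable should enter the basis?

x_3

Negative obj-row entries: x_2: -2/3, x_3: -7/3.
The most negative is -7/3 in column x_3, so x_3 enters.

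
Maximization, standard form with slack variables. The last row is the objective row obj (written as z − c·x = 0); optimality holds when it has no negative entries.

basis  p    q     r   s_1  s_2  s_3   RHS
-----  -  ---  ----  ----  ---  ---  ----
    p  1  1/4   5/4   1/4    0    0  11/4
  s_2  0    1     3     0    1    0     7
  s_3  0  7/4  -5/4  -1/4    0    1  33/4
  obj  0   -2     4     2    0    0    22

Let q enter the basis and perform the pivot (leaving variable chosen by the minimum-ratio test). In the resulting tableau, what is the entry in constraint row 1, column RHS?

Ratio test on column q — row 1: (11/4)/(1/4) = 11; row 2: 7/1 = 7; row 3: (33/4)/(7/4) = 33/7. Minimum is 33/7 at row 3 (s_3 leaves); pivot element 7/4.
Divide row 3 by 7/4; eliminate column q from the other rows.
Row 1 update in column RHS: 11/4 − (1/4)·(33/7) = 11/7.

11/7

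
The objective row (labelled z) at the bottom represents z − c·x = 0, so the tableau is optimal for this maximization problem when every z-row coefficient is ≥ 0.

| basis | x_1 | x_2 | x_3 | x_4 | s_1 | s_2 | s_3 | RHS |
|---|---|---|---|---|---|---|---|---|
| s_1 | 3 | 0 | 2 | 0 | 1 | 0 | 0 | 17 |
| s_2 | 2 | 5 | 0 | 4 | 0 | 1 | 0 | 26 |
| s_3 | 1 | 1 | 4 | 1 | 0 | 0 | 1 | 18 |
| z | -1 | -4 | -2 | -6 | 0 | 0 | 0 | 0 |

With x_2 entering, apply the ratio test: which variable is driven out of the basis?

s_2

Column x_2 entries and ratios — s_1: 0 ≤ 0, skip; s_2: 26/5 = 26/5; s_3: 18/1 = 18.
Smallest ratio is 26/5 in the row of s_2, so s_2 leaves.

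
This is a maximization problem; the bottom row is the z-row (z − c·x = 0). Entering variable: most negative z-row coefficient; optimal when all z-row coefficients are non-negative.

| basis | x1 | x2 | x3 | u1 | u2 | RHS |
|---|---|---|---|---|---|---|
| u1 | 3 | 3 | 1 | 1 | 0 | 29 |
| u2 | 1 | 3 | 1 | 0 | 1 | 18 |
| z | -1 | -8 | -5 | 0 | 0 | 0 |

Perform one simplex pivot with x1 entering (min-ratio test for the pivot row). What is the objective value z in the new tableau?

Ratio test on column x1 — row 1: 29/3 = 29/3; row 2: 18/1 = 18. Minimum is 29/3 at row 1 (u1 leaves); pivot element 3.
Pivot on row 1; the z-row RHS becomes 0 − (-1)·(29/3) = 29/3.

29/3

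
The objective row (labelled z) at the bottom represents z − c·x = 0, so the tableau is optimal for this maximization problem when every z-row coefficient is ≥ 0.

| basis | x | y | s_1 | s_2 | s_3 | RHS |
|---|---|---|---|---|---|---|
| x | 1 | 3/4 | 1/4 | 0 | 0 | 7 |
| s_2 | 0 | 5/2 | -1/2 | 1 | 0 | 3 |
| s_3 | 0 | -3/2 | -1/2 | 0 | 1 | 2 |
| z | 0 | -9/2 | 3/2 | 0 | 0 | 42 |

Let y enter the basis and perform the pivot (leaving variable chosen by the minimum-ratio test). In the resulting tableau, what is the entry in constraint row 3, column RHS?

19/5

Ratio test on column y — row 1: 7/(3/4) = 28/3; row 2: 3/(5/2) = 6/5; row 3: entry -3/2 ≤ 0. Minimum is 6/5 at row 2 (s_2 leaves); pivot element 5/2.
Divide row 2 by 5/2; eliminate column y from the other rows.
Row 3 update in column RHS: 2 − (-3/2)·(6/5) = 19/5.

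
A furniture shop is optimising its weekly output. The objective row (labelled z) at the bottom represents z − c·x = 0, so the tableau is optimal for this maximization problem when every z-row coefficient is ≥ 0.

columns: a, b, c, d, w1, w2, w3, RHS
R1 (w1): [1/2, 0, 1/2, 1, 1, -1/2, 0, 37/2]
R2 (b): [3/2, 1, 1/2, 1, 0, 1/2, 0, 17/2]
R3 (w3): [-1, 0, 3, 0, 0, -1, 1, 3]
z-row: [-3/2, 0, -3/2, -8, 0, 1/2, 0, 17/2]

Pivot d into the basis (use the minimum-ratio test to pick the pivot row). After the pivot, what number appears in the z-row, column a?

Ratio test on column d — row 1: (37/2)/1 = 37/2; row 2: (17/2)/1 = 17/2; row 3: entry 0 ≤ 0. Minimum is 17/2 at row 2 (b leaves); pivot element 1.
Divide row 2 by 1; eliminate column d from the other rows.
z-row update in column a: -3/2 − (-8)·(3/2) = 21/2.

21/2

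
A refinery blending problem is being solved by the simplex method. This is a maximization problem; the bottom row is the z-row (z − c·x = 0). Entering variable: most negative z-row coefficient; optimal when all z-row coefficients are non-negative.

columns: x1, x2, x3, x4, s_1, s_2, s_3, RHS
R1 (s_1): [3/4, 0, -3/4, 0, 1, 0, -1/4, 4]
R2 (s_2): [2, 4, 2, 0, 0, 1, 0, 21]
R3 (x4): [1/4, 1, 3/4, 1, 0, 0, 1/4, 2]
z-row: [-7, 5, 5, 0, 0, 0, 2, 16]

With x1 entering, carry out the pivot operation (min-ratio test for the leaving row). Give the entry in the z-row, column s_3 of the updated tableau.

-1/3

Ratio test on column x1 — row 1: 4/(3/4) = 16/3; row 2: 21/2 = 21/2; row 3: 2/(1/4) = 8. Minimum is 16/3 at row 1 (s_1 leaves); pivot element 3/4.
Divide row 1 by 3/4; eliminate column x1 from the other rows.
z-row update in column s_3: 2 − (-7)·(-1/3) = -1/3.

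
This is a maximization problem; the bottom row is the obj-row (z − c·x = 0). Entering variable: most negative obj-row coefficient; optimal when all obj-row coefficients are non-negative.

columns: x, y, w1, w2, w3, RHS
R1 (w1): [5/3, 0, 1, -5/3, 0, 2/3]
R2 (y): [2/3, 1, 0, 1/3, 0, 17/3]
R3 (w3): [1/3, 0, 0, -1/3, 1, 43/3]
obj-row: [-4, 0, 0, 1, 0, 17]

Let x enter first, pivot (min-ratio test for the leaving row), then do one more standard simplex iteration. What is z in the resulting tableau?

174/5

Ratio test on column x — row 1: (2/3)/(5/3) = 2/5; row 2: (17/3)/(2/3) = 17/2; row 3: (43/3)/(1/3) = 43. Minimum is 2/5 at row 1 (w1 leaves); pivot element 5/3.
Pivot on row 1; the obj-row RHS becomes 17 − (-4)·(2/5) = 93/5.
Next entering variable (most negative obj-row entry -3): w2.
Ratio test on column w2 — row 1: entry -1 ≤ 0; row 2: (27/5)/1 = 27/5; row 3: entry 0 ≤ 0. Minimum is 27/5 at row 2 (y leaves); pivot element 1.
After the second pivot the obj-row RHS is 93/5 − (-3)·(27/5) = 174/5.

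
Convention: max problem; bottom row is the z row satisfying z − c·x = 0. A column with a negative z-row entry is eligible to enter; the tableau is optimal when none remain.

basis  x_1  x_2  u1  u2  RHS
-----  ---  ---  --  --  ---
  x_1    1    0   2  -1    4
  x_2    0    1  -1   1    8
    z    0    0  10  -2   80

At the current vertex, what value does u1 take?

0

u1 is not in the basis, so in the current basic feasible solution u1 = 0.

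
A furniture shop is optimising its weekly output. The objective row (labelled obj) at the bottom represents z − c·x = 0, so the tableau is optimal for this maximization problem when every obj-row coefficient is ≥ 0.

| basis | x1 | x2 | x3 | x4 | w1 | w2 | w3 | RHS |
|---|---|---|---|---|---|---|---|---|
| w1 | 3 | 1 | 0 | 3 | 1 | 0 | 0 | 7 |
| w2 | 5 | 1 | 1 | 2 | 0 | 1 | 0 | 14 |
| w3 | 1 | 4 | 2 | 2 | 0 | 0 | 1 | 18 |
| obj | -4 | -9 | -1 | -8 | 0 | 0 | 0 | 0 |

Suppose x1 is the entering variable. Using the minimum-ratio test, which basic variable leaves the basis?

Column x1 entries and ratios — w1: 7/3 = 7/3; w2: 14/5 = 14/5; w3: 18/1 = 18.
Smallest ratio is 7/3 in the row of w1, so w1 leaves.

w1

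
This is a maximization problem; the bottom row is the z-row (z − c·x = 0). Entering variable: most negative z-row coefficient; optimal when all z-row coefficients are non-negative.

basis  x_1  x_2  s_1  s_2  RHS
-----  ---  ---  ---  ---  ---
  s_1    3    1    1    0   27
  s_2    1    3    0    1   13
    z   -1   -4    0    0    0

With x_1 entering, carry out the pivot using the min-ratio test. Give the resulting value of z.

9

Ratio test on column x_1 — row 1: 27/3 = 9; row 2: 13/1 = 13. Minimum is 9 at row 1 (s_1 leaves); pivot element 3.
Pivot on row 1; the z-row RHS becomes 0 − (-1)·9 = 9.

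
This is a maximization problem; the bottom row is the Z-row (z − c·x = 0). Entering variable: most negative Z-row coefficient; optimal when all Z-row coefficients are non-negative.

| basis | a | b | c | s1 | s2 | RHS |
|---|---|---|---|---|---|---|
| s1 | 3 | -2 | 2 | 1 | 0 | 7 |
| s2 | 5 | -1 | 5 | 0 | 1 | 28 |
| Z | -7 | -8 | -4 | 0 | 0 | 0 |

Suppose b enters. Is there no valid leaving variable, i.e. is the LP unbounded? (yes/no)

yes

Every constraint-row entry in column b is ≤ 0, so increasing b is unbounded.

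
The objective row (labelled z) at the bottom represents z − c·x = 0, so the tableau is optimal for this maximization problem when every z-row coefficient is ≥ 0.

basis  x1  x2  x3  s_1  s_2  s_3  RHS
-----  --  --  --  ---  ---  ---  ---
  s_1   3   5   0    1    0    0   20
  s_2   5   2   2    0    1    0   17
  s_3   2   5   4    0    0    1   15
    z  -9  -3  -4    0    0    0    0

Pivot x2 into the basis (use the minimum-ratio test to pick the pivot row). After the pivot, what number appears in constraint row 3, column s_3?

1/5

Ratio test on column x2 — row 1: 20/5 = 4; row 2: 17/2 = 17/2; row 3: 15/5 = 3. Minimum is 3 at row 3 (s_3 leaves); pivot element 5.
Divide row 3 by 5; eliminate column x2 from the other rows.
In the new row 3, the s_3 entry is the old entry divided by the pivot: 1/5 = 1/5.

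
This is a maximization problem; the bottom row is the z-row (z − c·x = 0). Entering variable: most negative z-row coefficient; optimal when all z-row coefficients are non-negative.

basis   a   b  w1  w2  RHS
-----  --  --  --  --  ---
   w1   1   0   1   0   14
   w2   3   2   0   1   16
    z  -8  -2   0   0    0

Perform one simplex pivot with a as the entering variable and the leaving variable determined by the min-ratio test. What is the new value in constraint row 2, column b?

Ratio test on column a — row 1: 14/1 = 14; row 2: 16/3 = 16/3. Minimum is 16/3 at row 2 (w2 leaves); pivot element 3.
Divide row 2 by 3; eliminate column a from the other rows.
In the new row 2, the b entry is the old entry divided by the pivot: 2/3 = 2/3.

2/3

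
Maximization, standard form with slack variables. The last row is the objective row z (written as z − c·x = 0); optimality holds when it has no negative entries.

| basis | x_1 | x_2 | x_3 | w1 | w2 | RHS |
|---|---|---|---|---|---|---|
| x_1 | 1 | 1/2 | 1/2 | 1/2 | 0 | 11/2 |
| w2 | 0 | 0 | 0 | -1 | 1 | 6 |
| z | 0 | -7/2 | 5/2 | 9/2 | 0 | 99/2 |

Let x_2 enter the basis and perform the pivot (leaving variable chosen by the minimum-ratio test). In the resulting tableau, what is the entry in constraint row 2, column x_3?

0

Ratio test on column x_2 — row 1: (11/2)/(1/2) = 11; row 2: entry 0 ≤ 0. Minimum is 11 at row 1 (x_1 leaves); pivot element 1/2.
Divide row 1 by 1/2; eliminate column x_2 from the other rows.
Row 2 update in column x_3: 0 − 0·1 = 0.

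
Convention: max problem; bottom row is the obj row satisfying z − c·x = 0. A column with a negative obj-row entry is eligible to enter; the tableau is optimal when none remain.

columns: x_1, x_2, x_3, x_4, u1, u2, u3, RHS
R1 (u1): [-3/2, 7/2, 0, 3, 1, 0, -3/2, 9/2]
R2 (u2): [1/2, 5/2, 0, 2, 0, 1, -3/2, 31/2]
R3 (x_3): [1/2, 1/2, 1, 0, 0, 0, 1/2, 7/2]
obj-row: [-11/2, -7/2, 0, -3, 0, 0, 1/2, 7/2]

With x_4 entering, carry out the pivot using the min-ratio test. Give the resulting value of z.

Ratio test on column x_4 — row 1: (9/2)/3 = 3/2; row 2: (31/2)/2 = 31/4; row 3: entry 0 ≤ 0. Minimum is 3/2 at row 1 (u1 leaves); pivot element 3.
Pivot on row 1; the obj-row RHS becomes 7/2 − (-3)·(3/2) = 8.

8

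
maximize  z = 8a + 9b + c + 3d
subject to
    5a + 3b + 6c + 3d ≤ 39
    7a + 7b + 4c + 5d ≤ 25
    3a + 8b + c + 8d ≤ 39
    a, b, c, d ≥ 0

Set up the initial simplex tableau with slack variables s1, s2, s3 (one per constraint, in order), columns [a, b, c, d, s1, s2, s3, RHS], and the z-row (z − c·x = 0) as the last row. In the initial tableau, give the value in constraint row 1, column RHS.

The RHS of constraint 1 is b_1 = 39.

39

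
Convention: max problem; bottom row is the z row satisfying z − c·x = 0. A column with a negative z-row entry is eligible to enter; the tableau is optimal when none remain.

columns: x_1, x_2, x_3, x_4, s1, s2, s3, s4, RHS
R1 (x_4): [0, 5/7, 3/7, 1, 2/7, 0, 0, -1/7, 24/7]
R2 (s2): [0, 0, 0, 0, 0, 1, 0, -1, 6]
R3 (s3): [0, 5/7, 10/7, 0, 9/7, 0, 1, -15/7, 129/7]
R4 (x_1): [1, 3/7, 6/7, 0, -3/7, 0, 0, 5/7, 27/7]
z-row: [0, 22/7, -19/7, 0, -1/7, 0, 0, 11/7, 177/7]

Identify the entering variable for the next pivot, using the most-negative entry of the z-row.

x_3

Negative z-row entries: x_3: -19/7, s1: -1/7.
The most negative is -19/7 in column x_3, so x_3 enters.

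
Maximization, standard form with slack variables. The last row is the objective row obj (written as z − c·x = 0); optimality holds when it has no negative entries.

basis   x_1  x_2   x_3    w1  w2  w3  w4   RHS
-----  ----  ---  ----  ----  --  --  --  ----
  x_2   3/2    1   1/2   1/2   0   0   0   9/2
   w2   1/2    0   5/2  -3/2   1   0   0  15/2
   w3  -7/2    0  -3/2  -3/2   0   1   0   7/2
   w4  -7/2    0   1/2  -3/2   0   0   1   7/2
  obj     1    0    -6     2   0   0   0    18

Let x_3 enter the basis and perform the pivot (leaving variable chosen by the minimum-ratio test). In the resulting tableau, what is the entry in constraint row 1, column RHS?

3

Ratio test on column x_3 — row 1: (9/2)/(1/2) = 9; row 2: (15/2)/(5/2) = 3; row 3: entry -3/2 ≤ 0; row 4: (7/2)/(1/2) = 7. Minimum is 3 at row 2 (w2 leaves); pivot element 5/2.
Divide row 2 by 5/2; eliminate column x_3 from the other rows.
Row 1 update in column RHS: 9/2 − (1/2)·3 = 3.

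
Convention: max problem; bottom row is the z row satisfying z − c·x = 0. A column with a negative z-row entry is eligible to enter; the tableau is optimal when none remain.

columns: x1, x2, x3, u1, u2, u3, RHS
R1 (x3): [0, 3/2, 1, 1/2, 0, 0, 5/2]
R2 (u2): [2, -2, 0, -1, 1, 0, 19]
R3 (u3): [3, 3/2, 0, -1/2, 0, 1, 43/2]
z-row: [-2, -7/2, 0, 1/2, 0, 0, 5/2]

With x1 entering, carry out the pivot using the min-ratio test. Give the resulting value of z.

101/6

Ratio test on column x1 — row 1: entry 0 ≤ 0; row 2: 19/2 = 19/2; row 3: (43/2)/3 = 43/6. Minimum is 43/6 at row 3 (u3 leaves); pivot element 3.
Pivot on row 3; the z-row RHS becomes 5/2 − (-2)·(43/6) = 101/6.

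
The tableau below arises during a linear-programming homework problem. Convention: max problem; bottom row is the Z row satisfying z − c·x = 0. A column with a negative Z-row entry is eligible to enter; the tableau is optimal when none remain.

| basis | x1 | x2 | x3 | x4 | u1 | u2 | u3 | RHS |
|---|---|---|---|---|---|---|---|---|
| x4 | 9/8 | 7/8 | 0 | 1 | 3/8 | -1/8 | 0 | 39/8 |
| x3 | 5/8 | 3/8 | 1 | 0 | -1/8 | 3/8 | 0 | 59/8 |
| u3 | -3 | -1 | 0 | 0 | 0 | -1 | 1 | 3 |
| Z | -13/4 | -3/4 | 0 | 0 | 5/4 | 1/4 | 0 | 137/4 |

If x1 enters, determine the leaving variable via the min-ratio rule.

Column x1 entries and ratios — x4: (39/8)/(9/8) = 13/3; x3: (59/8)/(5/8) = 59/5; u3: -3 ≤ 0, skip.
Smallest ratio is 13/3 in the row of x4, so x4 leaves.

x4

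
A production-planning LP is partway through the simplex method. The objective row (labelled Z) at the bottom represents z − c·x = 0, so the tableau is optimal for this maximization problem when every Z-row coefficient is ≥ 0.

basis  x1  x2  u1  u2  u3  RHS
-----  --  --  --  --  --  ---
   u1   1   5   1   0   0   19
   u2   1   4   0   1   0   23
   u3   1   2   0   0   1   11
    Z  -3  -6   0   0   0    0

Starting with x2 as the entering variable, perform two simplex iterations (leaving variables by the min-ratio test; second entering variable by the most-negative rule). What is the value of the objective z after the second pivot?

Ratio test on column x2 — row 1: 19/5 = 19/5; row 2: 23/4 = 23/4; row 3: 11/2 = 11/2. Minimum is 19/5 at row 1 (u1 leaves); pivot element 5.
Pivot on row 1; the Z-row RHS becomes 0 − (-6)·(19/5) = 114/5.
Next entering variable (most negative Z-row entry -9/5): x1.
Ratio test on column x1 — row 1: (19/5)/(1/5) = 19; row 2: (39/5)/(1/5) = 39; row 3: (17/5)/(3/5) = 17/3. Minimum is 17/3 at row 3 (u3 leaves); pivot element 3/5.
After the second pivot the Z-row RHS is 114/5 − (-9/5)·(17/3) = 33.

33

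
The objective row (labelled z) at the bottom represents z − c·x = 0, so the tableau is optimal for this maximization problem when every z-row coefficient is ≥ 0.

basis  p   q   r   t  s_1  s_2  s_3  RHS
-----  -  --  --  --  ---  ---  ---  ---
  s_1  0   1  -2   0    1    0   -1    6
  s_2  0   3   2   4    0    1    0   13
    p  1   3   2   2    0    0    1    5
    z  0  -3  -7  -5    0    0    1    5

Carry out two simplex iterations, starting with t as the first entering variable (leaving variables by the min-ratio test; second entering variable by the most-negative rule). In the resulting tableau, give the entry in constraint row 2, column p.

-1

Ratio test on column t — row 1: entry 0 ≤ 0; row 2: 13/4 = 13/4; row 3: 5/2 = 5/2. Minimum is 5/2 at row 3 (p leaves); pivot element 2.
Divide row 3 by 2; eliminate column t from the other rows.
Second iteration: most negative z-row entry is -2 in column r, so r enters.
Ratio test on column r — row 1: entry -2 ≤ 0; row 2: entry -2 ≤ 0; row 3: (5/2)/1 = 5/2. Minimum is 5/2 at row 3 (t leaves); pivot element 1.
Divide row 3 by 1; eliminate column r from the other rows.
After both pivots, the entry at constraint row 2, column p is -1.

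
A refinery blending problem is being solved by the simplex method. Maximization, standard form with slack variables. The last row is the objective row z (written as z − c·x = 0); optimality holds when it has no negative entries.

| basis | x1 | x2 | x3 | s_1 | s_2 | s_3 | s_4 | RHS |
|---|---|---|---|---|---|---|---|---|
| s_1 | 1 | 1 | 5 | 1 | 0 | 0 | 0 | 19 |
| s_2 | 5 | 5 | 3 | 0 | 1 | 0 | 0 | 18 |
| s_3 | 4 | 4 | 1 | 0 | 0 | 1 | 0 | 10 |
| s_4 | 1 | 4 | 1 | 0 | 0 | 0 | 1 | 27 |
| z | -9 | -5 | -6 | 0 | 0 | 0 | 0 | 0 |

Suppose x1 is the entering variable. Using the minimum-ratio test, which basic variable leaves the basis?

Column x1 entries and ratios — s_1: 19/1 = 19; s_2: 18/5 = 18/5; s_3: 10/4 = 5/2; s_4: 27/1 = 27.
Smallest ratio is 5/2 in the row of s_3, so s_3 leaves.

s_3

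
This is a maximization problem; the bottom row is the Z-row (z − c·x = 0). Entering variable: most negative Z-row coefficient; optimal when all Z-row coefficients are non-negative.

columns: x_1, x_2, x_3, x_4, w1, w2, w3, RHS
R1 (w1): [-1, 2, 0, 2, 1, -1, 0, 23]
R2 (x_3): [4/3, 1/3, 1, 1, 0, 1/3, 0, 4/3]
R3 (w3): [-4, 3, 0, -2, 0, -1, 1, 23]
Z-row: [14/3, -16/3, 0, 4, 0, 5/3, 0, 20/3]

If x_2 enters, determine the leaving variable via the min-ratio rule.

Column x_2 entries and ratios — w1: 23/2 = 23/2; x_3: (4/3)/(1/3) = 4; w3: 23/3 = 23/3.
Smallest ratio is 4 in the row of x_3, so x_3 leaves.

x_3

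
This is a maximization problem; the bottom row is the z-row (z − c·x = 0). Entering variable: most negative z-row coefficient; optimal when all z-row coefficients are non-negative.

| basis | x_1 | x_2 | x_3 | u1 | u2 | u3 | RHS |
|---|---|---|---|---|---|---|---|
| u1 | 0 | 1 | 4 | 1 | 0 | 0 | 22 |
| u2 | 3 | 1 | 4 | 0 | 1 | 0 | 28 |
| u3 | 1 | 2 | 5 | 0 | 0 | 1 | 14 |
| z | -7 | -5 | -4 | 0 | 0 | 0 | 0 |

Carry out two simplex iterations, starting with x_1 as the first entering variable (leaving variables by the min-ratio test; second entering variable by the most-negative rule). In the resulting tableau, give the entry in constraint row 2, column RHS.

42/5

Ratio test on column x_1 — row 1: entry 0 ≤ 0; row 2: 28/3 = 28/3; row 3: 14/1 = 14. Minimum is 28/3 at row 2 (u2 leaves); pivot element 3.
Divide row 2 by 3; eliminate column x_1 from the other rows.
Second iteration: most negative z-row entry is -8/3 in column x_2, so x_2 enters.
Ratio test on column x_2 — row 1: 22/1 = 22; row 2: (28/3)/(1/3) = 28; row 3: (14/3)/(5/3) = 14/5. Minimum is 14/5 at row 3 (u3 leaves); pivot element 5/3.
Divide row 3 by 5/3; eliminate column x_2 from the other rows.
After both pivots, the entry at constraint row 2, column RHS is 42/5.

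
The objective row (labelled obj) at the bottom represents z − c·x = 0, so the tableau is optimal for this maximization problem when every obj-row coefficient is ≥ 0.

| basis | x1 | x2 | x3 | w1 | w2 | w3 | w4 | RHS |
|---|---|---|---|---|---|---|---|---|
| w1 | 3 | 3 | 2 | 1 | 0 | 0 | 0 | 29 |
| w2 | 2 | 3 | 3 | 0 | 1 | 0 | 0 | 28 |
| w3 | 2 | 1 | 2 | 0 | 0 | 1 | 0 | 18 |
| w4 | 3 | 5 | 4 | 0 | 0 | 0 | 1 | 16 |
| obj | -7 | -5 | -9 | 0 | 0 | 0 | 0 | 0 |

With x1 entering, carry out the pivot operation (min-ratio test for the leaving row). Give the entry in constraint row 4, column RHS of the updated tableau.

Ratio test on column x1 — row 1: 29/3 = 29/3; row 2: 28/2 = 14; row 3: 18/2 = 9; row 4: 16/3 = 16/3. Minimum is 16/3 at row 4 (w4 leaves); pivot element 3.
Divide row 4 by 3; eliminate column x1 from the other rows.
In the new row 4, the RHS entry is the old entry divided by the pivot: 16/3 = 16/3.

16/3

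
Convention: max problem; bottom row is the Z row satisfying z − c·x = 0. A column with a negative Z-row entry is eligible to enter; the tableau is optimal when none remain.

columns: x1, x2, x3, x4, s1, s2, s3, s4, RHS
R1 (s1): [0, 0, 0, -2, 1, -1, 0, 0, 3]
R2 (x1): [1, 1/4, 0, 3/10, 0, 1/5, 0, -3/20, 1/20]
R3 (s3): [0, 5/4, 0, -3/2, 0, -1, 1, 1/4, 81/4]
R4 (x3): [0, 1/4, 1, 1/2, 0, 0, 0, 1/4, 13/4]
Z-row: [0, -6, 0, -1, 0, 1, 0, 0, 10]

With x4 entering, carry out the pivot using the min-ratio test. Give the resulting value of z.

61/6

Ratio test on column x4 — row 1: entry -2 ≤ 0; row 2: (1/20)/(3/10) = 1/6; row 3: entry -3/2 ≤ 0; row 4: (13/4)/(1/2) = 13/2. Minimum is 1/6 at row 2 (x1 leaves); pivot element 3/10.
Pivot on row 2; the Z-row RHS becomes 10 − (-1)·(1/6) = 61/6.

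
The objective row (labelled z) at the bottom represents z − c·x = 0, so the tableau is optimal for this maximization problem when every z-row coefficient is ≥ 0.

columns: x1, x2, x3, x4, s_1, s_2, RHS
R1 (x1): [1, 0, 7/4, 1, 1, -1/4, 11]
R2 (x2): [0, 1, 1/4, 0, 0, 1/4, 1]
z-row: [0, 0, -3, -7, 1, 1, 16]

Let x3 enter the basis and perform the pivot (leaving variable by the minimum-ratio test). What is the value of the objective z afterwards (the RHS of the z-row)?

28

Ratio test on column x3 — row 1: 11/(7/4) = 44/7; row 2: 1/(1/4) = 4. Minimum is 4 at row 2 (x2 leaves); pivot element 1/4.
Pivot on row 2; the z-row RHS becomes 16 − (-3)·4 = 28.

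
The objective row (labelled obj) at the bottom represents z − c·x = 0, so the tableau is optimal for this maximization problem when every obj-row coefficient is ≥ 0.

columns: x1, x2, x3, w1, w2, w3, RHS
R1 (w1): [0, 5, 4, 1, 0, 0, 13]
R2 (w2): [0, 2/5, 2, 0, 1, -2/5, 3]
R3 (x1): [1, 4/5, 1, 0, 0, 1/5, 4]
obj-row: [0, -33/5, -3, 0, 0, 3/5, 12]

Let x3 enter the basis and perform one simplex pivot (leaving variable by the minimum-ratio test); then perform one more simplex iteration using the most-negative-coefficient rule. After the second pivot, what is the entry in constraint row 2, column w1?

Ratio test on column x3 — row 1: 13/4 = 13/4; row 2: 3/2 = 3/2; row 3: 4/1 = 4. Minimum is 3/2 at row 2 (w2 leaves); pivot element 2.
Divide row 2 by 2; eliminate column x3 from the other rows.
Second iteration: most negative obj-row entry is -6 in column x2, so x2 enters.
Ratio test on column x2 — row 1: 7/(21/5) = 5/3; row 2: (3/2)/(1/5) = 15/2; row 3: (5/2)/(3/5) = 25/6. Minimum is 5/3 at row 1 (w1 leaves); pivot element 21/5.
Divide row 1 by 21/5; eliminate column x2 from the other rows.
After both pivots, the entry at constraint row 2, column w1 is -1/21.

-1/21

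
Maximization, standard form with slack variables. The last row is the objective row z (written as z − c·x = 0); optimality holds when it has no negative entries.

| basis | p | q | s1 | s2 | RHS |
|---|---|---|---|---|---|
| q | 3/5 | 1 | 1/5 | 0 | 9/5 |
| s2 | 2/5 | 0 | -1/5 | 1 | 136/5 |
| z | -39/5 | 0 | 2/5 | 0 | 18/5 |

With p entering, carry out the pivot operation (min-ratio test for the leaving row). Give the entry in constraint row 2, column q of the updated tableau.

-2/3

Ratio test on column p — row 1: (9/5)/(3/5) = 3; row 2: (136/5)/(2/5) = 68. Minimum is 3 at row 1 (q leaves); pivot element 3/5.
Divide row 1 by 3/5; eliminate column p from the other rows.
Row 2 update in column q: 0 − (2/5)·(5/3) = -2/3.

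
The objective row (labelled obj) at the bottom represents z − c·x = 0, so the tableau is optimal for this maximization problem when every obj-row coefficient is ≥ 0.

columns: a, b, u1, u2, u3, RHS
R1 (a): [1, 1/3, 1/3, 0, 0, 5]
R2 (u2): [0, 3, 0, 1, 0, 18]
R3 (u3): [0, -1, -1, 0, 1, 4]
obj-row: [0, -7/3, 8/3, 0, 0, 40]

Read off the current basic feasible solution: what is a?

5

a is basic (row 1); its value is the RHS of that row, 5.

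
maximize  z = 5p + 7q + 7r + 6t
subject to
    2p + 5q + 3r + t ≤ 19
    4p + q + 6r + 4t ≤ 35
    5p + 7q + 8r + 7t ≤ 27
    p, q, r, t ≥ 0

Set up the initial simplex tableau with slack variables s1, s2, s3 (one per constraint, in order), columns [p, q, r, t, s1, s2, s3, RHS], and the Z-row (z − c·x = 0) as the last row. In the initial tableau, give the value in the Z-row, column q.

The Z-row carries the negated objective coefficients: the q entry is -7.

-7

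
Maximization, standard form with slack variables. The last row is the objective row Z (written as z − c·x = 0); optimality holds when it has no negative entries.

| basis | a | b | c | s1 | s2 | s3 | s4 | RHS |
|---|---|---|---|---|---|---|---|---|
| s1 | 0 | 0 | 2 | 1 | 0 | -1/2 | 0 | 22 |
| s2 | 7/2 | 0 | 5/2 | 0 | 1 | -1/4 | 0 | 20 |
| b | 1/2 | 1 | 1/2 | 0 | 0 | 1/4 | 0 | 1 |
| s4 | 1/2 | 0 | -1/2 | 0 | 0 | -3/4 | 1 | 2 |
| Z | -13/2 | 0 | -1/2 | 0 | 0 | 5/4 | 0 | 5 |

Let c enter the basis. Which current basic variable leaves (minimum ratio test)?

b

Column c entries and ratios — s1: 22/2 = 11; s2: 20/(5/2) = 8; b: 1/(1/2) = 2; s4: -1/2 ≤ 0, skip.
Smallest ratio is 2 in the row of b, so b leaves.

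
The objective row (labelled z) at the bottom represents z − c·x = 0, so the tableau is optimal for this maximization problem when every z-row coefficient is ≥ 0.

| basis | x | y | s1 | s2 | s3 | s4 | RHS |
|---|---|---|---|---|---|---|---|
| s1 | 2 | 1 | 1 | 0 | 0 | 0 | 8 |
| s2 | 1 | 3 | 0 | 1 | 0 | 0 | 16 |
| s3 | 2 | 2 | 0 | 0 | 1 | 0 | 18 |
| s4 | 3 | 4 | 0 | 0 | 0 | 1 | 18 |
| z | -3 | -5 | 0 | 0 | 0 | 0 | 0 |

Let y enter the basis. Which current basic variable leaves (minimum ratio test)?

s4

Column y entries and ratios — s1: 8/1 = 8; s2: 16/3 = 16/3; s3: 18/2 = 9; s4: 18/4 = 9/2.
Smallest ratio is 9/2 in the row of s4, so s4 leaves.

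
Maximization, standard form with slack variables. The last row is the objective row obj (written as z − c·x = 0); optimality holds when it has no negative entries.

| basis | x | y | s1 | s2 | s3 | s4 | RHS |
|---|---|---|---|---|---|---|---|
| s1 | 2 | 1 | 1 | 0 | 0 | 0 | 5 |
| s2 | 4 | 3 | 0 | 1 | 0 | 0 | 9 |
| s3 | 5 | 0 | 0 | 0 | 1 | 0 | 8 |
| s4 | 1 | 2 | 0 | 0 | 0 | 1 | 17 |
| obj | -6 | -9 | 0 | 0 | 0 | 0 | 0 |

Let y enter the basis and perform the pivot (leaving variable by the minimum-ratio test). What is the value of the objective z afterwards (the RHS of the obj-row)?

Ratio test on column y — row 1: 5/1 = 5; row 2: 9/3 = 3; row 3: entry 0 ≤ 0; row 4: 17/2 = 17/2. Minimum is 3 at row 2 (s2 leaves); pivot element 3.
Pivot on row 2; the obj-row RHS becomes 0 − (-9)·3 = 27.

27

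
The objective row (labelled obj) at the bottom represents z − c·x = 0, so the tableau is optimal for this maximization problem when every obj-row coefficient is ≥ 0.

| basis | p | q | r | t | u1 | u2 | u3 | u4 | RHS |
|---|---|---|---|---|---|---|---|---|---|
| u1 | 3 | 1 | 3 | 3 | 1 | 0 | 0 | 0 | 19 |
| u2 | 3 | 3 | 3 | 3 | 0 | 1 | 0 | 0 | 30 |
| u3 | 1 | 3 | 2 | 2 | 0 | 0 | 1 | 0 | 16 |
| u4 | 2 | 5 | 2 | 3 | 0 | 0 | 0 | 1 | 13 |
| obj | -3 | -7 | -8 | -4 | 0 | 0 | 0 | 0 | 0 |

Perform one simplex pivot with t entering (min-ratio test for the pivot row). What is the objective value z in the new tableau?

Ratio test on column t — row 1: 19/3 = 19/3; row 2: 30/3 = 10; row 3: 16/2 = 8; row 4: 13/3 = 13/3. Minimum is 13/3 at row 4 (u4 leaves); pivot element 3.
Pivot on row 4; the obj-row RHS becomes 0 − (-4)·(13/3) = 52/3.

52/3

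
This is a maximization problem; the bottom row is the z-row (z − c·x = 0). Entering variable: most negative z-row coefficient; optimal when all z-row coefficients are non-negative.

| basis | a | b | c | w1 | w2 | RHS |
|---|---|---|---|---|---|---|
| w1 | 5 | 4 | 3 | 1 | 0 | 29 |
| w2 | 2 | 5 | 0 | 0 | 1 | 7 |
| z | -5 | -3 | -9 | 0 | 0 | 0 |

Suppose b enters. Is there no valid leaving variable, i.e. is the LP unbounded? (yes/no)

Column b has positive entries in row(s) 1, 2, so the ratio test bounds it — not unbounded.

no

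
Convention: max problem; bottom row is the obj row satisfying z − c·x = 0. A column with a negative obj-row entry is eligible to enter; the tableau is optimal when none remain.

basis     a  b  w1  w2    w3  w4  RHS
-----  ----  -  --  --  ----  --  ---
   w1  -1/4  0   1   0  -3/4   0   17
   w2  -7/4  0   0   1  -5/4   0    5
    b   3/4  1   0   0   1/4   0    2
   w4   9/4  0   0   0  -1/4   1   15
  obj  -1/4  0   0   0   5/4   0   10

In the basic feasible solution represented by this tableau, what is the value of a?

a is not in the basis, so in the current basic feasible solution a = 0.

0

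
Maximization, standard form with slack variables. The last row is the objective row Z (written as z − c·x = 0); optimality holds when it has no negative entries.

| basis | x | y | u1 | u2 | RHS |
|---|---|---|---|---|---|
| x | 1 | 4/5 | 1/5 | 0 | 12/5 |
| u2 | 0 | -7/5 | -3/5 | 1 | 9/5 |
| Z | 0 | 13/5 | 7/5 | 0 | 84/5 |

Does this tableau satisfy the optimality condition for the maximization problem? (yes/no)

yes

Every Z-row coefficient is ≥ 0, so the tableau is optimal.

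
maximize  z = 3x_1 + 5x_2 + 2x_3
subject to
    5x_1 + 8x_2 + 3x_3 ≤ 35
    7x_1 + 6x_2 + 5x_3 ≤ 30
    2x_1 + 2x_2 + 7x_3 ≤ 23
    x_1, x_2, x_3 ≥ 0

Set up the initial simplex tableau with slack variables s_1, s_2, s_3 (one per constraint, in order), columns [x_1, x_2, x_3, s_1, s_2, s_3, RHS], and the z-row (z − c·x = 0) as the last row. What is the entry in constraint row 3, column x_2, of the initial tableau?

2

Constraint 3 has coefficient 2 on x_2.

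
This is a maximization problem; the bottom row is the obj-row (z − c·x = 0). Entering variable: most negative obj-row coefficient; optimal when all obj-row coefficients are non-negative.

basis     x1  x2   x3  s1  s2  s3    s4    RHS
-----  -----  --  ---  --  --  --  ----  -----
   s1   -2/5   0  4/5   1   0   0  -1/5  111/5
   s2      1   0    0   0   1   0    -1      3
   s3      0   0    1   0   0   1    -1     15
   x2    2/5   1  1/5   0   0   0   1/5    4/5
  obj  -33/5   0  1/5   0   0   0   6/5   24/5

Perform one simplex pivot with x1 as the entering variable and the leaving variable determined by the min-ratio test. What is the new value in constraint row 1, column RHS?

Ratio test on column x1 — row 1: entry -2/5 ≤ 0; row 2: 3/1 = 3; row 3: entry 0 ≤ 0; row 4: (4/5)/(2/5) = 2. Minimum is 2 at row 4 (x2 leaves); pivot element 2/5.
Divide row 4 by 2/5; eliminate column x1 from the other rows.
Row 1 update in column RHS: 111/5 − (-2/5)·2 = 23.

23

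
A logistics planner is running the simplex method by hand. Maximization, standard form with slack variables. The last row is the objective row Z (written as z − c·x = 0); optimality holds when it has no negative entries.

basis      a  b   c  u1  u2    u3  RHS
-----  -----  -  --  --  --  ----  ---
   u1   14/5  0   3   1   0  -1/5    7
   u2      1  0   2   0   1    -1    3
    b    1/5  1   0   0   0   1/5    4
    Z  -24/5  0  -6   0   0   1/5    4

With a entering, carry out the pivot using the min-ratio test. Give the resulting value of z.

Ratio test on column a — row 1: 7/(14/5) = 5/2; row 2: 3/1 = 3; row 3: 4/(1/5) = 20. Minimum is 5/2 at row 1 (u1 leaves); pivot element 14/5.
Pivot on row 1; the Z-row RHS becomes 4 − (-24/5)·(5/2) = 16.

16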